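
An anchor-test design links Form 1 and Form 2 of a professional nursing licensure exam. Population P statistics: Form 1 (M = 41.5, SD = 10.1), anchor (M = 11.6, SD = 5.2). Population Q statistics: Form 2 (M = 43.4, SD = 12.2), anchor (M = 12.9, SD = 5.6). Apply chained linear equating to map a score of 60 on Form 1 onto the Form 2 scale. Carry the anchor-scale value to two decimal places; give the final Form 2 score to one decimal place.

61.3

Form 1 → anchor (Population P): v = (5.2/10.1)(60 − 41.5) + 11.6 = 21.12
anchor → Form 2 (Population Q): y = (12.2/5.6)(21.12 − 12.9) + 43.4 = 61.3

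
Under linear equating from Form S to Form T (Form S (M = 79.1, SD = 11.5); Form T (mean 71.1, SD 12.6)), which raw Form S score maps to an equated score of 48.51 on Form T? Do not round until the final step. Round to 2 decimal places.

58.48

Invert y = (SD_Y/SD_X)(x − M_X) + M_Y:
x = (SD_X/SD_Y)(y − M_Y) + M_X = (11.5/12.6)(48.51 − 71.1) + 79.1
x = 0.912698 × -22.590 + 79.1 = 58.48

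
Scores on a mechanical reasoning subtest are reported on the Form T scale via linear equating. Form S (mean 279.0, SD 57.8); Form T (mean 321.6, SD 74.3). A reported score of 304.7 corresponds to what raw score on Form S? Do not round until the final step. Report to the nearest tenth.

Invert y = (SD_Y/SD_X)(x − M_X) + M_Y:
x = (SD_X/SD_Y)(y − M_Y) + M_X = (57.8/74.3)(304.7 − 321.6) + 279.0
x = 0.777927 × -16.900 + 279.0 = 265.9

265.9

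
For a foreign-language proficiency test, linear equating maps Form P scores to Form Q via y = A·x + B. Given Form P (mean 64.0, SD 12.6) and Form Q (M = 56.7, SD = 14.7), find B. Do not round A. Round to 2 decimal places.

A = SD_Y / SD_X = 14.7 / 12.6 = 1.166667
B = M_Y − A·M_X = 56.7 − 1.166667 × 64.0 = -17.97

-17.97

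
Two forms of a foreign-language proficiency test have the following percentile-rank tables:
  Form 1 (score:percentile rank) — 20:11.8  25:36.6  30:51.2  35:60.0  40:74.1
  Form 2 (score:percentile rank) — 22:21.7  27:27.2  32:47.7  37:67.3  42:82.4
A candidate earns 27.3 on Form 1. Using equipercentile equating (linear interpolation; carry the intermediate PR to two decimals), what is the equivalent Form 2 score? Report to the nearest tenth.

30.9

PR of 27.3 on Form 1: 36.6 + (27.3 − 25)/(30 − 25) × (51.2 − 36.6) = 43.32
On Form 2, PR 43.32 falls between score 27 (PR 27.2) and 32 (PR 47.7).
Interpolate: 27 + (43.32 − 27.2)/(47.7 − 27.2) × (32 − 27) = 30.9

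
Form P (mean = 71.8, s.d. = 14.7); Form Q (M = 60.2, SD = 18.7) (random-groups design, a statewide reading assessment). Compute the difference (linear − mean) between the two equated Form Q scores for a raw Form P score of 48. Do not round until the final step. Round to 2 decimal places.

Mean-equated: 48 + (60.2 − 71.8) = 36.40
Linear-equated: (18.7/14.7)(48 − 71.8) + 60.2 = 29.924
Difference = 29.924 − 36.40 = -6.48

-6.48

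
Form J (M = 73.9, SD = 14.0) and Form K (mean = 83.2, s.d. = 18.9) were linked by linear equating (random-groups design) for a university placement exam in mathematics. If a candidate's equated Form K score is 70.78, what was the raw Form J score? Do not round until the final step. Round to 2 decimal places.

Invert y = (SD_Y/SD_X)(x − M_X) + M_Y:
x = (SD_X/SD_Y)(y − M_Y) + M_X = (14.0/18.9)(70.78 − 83.2) + 73.9
x = 0.740741 × -12.420 + 73.9 = 64.70

64.70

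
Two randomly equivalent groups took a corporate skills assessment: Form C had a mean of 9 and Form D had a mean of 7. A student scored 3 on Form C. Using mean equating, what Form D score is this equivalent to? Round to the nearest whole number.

1

Mean equating: y = x + (M_Y − M_X) = 3 + (7 − 9) = 1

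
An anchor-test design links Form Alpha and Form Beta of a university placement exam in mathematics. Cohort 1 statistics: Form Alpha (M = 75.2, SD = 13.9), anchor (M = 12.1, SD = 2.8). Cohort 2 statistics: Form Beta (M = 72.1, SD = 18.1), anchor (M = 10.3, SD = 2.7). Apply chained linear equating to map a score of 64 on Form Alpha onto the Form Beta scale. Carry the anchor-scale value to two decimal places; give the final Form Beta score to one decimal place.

69.0

Form Alpha → anchor (Cohort 1): v = (2.8/13.9)(64 − 75.2) + 12.1 = 9.84
anchor → Form Beta (Cohort 2): y = (18.1/2.7)(9.84 − 10.3) + 72.1 = 69.0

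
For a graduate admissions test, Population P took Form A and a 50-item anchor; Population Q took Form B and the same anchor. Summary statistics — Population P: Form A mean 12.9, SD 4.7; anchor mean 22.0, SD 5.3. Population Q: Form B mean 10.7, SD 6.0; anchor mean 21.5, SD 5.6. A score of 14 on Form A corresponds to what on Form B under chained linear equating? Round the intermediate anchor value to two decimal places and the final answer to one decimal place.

12.6

Form A → anchor (Population P): v = (5.3/4.7)(14 − 12.9) + 22.0 = 23.24
anchor → Form B (Population Q): y = (6.0/5.6)(23.24 − 21.5) + 10.7 = 12.6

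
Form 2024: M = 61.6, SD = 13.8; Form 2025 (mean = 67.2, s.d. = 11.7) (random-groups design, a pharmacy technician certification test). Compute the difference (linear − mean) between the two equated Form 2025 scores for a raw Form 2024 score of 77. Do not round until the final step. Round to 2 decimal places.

Mean-equated: 77 + (67.2 − 61.6) = 82.60
Linear-equated: (11.7/13.8)(77 − 61.6) + 67.2 = 80.257
Difference = 80.257 − 82.60 = -2.34

-2.34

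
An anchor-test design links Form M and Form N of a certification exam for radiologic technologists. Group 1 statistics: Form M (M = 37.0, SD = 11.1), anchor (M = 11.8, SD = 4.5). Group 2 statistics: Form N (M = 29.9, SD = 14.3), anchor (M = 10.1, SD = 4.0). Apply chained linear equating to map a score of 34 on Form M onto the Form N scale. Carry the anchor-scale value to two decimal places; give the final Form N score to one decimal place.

31.6

Form M → anchor (Group 1): v = (4.5/11.1)(34 − 37.0) + 11.8 = 10.58
anchor → Form N (Group 2): y = (14.3/4.0)(10.58 − 10.1) + 29.9 = 31.6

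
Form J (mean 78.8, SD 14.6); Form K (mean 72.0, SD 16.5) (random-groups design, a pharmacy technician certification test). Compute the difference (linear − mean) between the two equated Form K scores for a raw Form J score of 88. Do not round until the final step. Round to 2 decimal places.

Mean-equated: 88 + (72.0 − 78.8) = 81.20
Linear-equated: (16.5/14.6)(88 − 78.8) + 72.0 = 82.397
Difference = 82.397 − 81.20 = 1.20

1.20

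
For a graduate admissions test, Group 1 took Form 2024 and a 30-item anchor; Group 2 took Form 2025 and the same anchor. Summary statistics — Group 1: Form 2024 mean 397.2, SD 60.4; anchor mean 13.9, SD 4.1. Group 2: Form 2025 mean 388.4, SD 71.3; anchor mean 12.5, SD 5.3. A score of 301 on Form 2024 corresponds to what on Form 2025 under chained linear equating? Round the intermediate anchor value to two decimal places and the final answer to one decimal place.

319.4

Form 2024 → anchor (Group 1): v = (4.1/60.4)(301 − 397.2) + 13.9 = 7.37
anchor → Form 2025 (Group 2): y = (71.3/5.3)(7.37 − 12.5) + 388.4 = 319.4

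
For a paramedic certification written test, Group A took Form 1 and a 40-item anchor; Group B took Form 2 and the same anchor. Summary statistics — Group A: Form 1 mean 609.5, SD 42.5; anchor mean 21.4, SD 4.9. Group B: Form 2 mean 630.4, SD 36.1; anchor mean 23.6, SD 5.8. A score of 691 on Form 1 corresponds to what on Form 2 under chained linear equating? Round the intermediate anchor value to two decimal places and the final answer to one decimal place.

675.2

Form 1 → anchor (Group A): v = (4.9/42.5)(691 − 609.5) + 21.4 = 30.80
anchor → Form 2 (Group B): y = (36.1/5.8)(30.80 − 23.6) + 630.4 = 675.2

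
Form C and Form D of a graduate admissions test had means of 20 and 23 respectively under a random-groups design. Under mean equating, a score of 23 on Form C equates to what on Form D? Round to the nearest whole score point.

26

Mean equating: y = x + (M_Y − M_X) = 23 + (23 − 20) = 26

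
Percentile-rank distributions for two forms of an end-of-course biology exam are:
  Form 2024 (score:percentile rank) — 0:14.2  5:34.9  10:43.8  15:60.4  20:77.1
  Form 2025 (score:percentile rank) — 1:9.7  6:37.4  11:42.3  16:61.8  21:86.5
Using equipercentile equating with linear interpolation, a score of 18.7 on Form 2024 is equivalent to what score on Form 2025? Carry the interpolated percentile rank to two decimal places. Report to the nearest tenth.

PR of 18.7 on Form 2024: 60.4 + (18.7 − 15)/(20 − 15) × (77.1 − 60.4) = 72.76
On Form 2025, PR 72.76 falls between score 16 (PR 61.8) and 21 (PR 86.5).
Interpolate: 16 + (72.76 − 61.8)/(86.5 − 61.8) × (21 − 16) = 18.2

18.2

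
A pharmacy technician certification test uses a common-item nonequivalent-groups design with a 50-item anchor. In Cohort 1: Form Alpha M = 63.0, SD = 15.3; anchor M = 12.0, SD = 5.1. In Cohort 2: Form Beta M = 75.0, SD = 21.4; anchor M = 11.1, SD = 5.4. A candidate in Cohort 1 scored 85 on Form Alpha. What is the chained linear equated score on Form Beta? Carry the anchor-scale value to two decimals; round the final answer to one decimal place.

107.6

Form Alpha → anchor (Cohort 1): v = (5.1/15.3)(85 − 63.0) + 12.0 = 19.33
anchor → Form Beta (Cohort 2): y = (21.4/5.4)(19.33 − 11.1) + 75.0 = 107.6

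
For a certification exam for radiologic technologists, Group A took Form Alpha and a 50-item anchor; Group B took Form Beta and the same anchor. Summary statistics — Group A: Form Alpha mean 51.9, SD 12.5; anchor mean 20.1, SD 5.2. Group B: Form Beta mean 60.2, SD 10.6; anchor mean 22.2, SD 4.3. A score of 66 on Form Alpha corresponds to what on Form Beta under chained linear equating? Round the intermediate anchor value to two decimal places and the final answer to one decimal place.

Form Alpha → anchor (Group A): v = (5.2/12.5)(66 − 51.9) + 20.1 = 25.97
anchor → Form Beta (Group B): y = (10.6/4.3)(25.97 − 22.2) + 60.2 = 69.5

69.5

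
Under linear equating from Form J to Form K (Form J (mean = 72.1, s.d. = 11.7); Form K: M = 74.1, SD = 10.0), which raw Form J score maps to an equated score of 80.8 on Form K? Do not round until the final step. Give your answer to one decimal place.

Invert y = (SD_Y/SD_X)(x − M_X) + M_Y:
x = (SD_X/SD_Y)(y − M_Y) + M_X = (11.7/10.0)(80.8 − 74.1) + 72.1
x = 1.170000 × 6.700 + 72.1 = 79.9

79.9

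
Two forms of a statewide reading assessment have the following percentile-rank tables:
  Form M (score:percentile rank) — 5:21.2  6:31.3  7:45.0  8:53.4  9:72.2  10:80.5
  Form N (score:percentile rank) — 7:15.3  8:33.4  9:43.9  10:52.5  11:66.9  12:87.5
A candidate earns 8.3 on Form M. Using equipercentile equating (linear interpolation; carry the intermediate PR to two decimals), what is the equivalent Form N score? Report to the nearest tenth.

10.5

PR of 8.3 on Form M: 53.4 + (8.3 − 8)/(9 − 8) × (72.2 − 53.4) = 59.04
On Form N, PR 59.04 falls between score 10 (PR 52.5) and 11 (PR 66.9).
Interpolate: 10 + (59.04 − 52.5)/(66.9 − 52.5) × (11 − 10) = 10.5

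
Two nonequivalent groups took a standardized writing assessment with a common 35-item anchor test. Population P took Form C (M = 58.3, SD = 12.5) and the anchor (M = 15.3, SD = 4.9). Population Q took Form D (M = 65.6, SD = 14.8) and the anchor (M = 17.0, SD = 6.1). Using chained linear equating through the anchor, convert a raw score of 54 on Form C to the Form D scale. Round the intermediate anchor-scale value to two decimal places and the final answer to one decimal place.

57.4

Form C → anchor (Population P): v = (4.9/12.5)(54 − 58.3) + 15.3 = 13.61
anchor → Form D (Population Q): y = (14.8/6.1)(13.61 − 17.0) + 65.6 = 57.4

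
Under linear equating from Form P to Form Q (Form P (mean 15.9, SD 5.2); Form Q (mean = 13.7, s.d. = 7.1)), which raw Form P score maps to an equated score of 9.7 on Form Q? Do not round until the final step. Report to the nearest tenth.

13.0

Invert y = (SD_Y/SD_X)(x − M_X) + M_Y:
x = (SD_X/SD_Y)(y − M_Y) + M_X = (5.2/7.1)(9.7 − 13.7) + 15.9
x = 0.732394 × -4.000 + 15.9 = 13.0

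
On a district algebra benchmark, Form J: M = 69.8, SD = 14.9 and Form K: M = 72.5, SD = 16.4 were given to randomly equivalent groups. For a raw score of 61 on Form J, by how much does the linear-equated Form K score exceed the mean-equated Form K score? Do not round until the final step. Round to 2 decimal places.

-0.89

Mean-equated: 61 + (72.5 − 69.8) = 63.70
Linear-equated: (16.4/14.9)(61 − 69.8) + 72.5 = 62.814
Difference = 62.814 − 63.70 = -0.89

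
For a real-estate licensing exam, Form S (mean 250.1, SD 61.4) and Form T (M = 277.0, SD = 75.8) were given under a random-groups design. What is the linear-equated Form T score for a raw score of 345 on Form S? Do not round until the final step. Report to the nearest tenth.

Linear equating: y = (SD_Y/SD_X)(x − M_X) + M_Y
y = (75.8/61.4)(345 − 250.1) + 277.0
y = 1.234528 × 94.9 + 277.0 = 117.1567 + 277.0 = 394.2

394.2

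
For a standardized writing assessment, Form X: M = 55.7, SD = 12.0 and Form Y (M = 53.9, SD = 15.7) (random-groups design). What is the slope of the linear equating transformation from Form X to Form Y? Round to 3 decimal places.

A = SD_Y / SD_X = 15.7 / 12.0 = 1.308

1.308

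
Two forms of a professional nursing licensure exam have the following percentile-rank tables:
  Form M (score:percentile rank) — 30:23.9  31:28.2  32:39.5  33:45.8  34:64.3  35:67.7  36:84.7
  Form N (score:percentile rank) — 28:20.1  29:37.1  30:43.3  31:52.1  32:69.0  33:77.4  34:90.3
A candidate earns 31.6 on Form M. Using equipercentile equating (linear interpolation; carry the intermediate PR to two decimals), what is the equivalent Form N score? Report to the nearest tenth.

28.9

PR of 31.6 on Form M: 28.2 + (31.6 − 31)/(32 − 31) × (39.5 − 28.2) = 34.98
On Form N, PR 34.98 falls between score 28 (PR 20.1) and 29 (PR 37.1).
Interpolate: 28 + (34.98 − 20.1)/(37.1 − 20.1) × (29 − 28) = 28.9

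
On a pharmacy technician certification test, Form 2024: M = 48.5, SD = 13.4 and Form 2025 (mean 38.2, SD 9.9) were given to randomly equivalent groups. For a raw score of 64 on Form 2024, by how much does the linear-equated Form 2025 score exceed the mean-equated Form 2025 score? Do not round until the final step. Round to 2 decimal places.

Mean-equated: 64 + (38.2 − 48.5) = 53.70
Linear-equated: (9.9/13.4)(64 − 48.5) + 38.2 = 49.651
Difference = 49.651 − 53.70 = -4.05

-4.05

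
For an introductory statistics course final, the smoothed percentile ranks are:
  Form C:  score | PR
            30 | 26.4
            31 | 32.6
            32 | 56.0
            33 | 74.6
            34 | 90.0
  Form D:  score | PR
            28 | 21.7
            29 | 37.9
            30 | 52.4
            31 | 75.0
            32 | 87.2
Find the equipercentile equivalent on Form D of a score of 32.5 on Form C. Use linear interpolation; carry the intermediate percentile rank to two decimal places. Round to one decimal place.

PR of 32.5 on Form C: 56.0 + (32.5 − 32)/(33 − 32) × (74.6 − 56.0) = 65.30
On Form D, PR 65.30 falls between score 30 (PR 52.4) and 31 (PR 75.0).
Interpolate: 30 + (65.30 − 52.4)/(75.0 − 52.4) × (31 − 30) = 30.6

30.6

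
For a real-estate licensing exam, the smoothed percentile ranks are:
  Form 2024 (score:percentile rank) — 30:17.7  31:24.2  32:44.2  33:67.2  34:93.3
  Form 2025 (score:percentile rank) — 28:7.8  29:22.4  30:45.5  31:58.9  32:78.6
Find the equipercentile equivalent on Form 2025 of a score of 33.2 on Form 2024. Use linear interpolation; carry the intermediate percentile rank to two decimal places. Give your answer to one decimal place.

PR of 33.2 on Form 2024: 67.2 + (33.2 − 33)/(34 − 33) × (93.3 − 67.2) = 72.42
On Form 2025, PR 72.42 falls between score 31 (PR 58.9) and 32 (PR 78.6).
Interpolate: 31 + (72.42 − 58.9)/(78.6 − 58.9) × (32 − 31) = 31.7

31.7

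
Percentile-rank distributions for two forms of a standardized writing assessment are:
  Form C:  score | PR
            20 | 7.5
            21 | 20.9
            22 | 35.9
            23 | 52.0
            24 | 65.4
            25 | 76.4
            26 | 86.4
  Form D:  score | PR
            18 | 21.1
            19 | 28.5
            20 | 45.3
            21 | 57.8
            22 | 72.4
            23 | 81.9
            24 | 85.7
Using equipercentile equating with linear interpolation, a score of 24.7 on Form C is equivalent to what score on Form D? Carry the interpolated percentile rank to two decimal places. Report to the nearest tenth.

PR of 24.7 on Form C: 65.4 + (24.7 − 24)/(25 − 24) × (76.4 − 65.4) = 73.10
On Form D, PR 73.10 falls between score 22 (PR 72.4) and 23 (PR 81.9).
Interpolate: 22 + (73.10 − 72.4)/(81.9 − 72.4) × (23 − 22) = 22.1

22.1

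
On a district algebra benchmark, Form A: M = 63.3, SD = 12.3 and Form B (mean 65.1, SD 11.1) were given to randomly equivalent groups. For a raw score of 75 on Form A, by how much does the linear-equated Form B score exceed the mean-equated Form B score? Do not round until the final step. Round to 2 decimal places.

-1.14

Mean-equated: 75 + (65.1 − 63.3) = 76.80
Linear-equated: (11.1/12.3)(75 − 63.3) + 65.1 = 75.659
Difference = 75.659 − 76.80 = -1.14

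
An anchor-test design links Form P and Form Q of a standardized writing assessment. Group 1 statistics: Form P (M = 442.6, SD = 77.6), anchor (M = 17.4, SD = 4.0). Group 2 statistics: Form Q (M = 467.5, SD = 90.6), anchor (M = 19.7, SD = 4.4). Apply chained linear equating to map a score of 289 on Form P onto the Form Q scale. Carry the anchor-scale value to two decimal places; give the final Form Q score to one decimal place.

257.1

Form P → anchor (Group 1): v = (4.0/77.6)(289 − 442.6) + 17.4 = 9.48
anchor → Form Q (Group 2): y = (90.6/4.4)(9.48 − 19.7) + 467.5 = 257.1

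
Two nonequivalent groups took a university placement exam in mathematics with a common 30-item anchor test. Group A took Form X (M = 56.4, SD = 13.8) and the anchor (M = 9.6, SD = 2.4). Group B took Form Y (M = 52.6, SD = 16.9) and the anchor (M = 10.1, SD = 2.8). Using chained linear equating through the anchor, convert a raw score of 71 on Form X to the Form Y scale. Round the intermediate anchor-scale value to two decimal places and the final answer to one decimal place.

Form X → anchor (Group A): v = (2.4/13.8)(71 − 56.4) + 9.6 = 12.14
anchor → Form Y (Group B): y = (16.9/2.8)(12.14 − 10.1) + 52.6 = 64.9

64.9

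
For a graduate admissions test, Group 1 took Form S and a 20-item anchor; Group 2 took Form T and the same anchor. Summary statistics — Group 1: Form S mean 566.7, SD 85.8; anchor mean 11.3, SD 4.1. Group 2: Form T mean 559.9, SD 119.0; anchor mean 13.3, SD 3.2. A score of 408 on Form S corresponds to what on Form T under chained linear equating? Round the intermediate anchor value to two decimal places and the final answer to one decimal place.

Form S → anchor (Group 1): v = (4.1/85.8)(408 − 566.7) + 11.3 = 3.72
anchor → Form T (Group 2): y = (119.0/3.2)(3.72 − 13.3) + 559.9 = 203.6

203.6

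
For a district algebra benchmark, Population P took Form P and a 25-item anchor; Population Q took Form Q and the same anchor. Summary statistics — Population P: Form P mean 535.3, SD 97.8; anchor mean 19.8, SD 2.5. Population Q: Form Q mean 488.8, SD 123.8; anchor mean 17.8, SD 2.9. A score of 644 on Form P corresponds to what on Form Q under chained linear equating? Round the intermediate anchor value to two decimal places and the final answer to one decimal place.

Form P → anchor (Population P): v = (2.5/97.8)(644 − 535.3) + 19.8 = 22.58
anchor → Form Q (Population Q): y = (123.8/2.9)(22.58 − 17.8) + 488.8 = 692.9

692.9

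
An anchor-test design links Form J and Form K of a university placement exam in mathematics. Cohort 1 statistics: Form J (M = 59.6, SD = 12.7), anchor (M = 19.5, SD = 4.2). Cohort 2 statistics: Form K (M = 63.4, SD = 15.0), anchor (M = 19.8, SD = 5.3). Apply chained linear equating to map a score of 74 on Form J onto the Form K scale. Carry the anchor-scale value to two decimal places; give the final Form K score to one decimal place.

76.0

Form J → anchor (Cohort 1): v = (4.2/12.7)(74 − 59.6) + 19.5 = 24.26
anchor → Form K (Cohort 2): y = (15.0/5.3)(24.26 − 19.8) + 63.4 = 76.0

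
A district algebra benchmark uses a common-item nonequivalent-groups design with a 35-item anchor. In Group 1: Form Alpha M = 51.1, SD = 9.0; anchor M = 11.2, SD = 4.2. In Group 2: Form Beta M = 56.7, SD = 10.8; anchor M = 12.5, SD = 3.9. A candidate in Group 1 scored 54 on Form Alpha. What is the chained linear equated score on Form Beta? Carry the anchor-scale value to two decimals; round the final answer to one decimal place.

Form Alpha → anchor (Group 1): v = (4.2/9.0)(54 − 51.1) + 11.2 = 12.55
anchor → Form Beta (Group 2): y = (10.8/3.9)(12.55 − 12.5) + 56.7 = 56.8

56.8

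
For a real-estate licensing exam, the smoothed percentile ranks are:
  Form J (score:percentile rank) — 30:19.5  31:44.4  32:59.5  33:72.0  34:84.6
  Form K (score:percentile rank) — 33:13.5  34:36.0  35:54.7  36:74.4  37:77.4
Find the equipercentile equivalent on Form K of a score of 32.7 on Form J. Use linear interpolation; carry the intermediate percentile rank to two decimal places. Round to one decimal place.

35.7

PR of 32.7 on Form J: 59.5 + (32.7 − 32)/(33 − 32) × (72.0 − 59.5) = 68.25
On Form K, PR 68.25 falls between score 35 (PR 54.7) and 36 (PR 74.4).
Interpolate: 35 + (68.25 − 54.7)/(74.4 − 54.7) × (36 − 35) = 35.7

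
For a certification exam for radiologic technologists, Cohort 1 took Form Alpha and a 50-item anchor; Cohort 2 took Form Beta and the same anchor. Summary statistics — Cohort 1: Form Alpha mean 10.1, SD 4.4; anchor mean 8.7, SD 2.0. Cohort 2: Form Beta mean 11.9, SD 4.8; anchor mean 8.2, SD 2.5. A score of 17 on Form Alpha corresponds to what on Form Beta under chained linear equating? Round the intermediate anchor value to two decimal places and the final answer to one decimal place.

18.9

Form Alpha → anchor (Cohort 1): v = (2.0/4.4)(17 − 10.1) + 8.7 = 11.84
anchor → Form Beta (Cohort 2): y = (4.8/2.5)(11.84 − 8.2) + 11.9 = 18.9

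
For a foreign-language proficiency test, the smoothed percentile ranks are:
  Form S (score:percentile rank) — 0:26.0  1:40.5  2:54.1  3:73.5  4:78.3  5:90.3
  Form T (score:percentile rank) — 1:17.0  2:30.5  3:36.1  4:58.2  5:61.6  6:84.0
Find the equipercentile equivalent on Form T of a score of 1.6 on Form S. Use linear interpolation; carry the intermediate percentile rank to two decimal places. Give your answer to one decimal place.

3.6

PR of 1.6 on Form S: 40.5 + (1.6 − 1)/(2 − 1) × (54.1 − 40.5) = 48.66
On Form T, PR 48.66 falls between score 3 (PR 36.1) and 4 (PR 58.2).
Interpolate: 3 + (48.66 − 36.1)/(58.2 − 36.1) × (4 − 3) = 3.6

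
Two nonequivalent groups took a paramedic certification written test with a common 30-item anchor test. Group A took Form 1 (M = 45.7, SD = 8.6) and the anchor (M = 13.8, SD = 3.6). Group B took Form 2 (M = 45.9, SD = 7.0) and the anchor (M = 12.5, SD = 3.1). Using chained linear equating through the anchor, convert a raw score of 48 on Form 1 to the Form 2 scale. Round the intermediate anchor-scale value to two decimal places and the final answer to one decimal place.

Form 1 → anchor (Group A): v = (3.6/8.6)(48 − 45.7) + 13.8 = 14.76
anchor → Form 2 (Group B): y = (7.0/3.1)(14.76 − 12.5) + 45.9 = 51.0

51.0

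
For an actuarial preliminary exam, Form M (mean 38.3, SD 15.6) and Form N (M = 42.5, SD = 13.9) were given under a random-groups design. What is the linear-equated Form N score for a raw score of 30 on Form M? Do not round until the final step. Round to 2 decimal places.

Linear equating: y = (SD_Y/SD_X)(x − M_X) + M_Y
y = (13.9/15.6)(30 − 38.3) + 42.5
y = 0.891026 × -8.3 + 42.5 = -7.3955 + 42.5 = 35.10

35.10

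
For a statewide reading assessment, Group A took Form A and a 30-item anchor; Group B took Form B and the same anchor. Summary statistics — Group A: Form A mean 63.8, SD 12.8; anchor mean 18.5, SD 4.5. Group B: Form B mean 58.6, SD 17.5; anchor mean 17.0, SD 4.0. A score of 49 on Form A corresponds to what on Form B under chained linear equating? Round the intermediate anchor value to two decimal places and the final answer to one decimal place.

42.4

Form A → anchor (Group A): v = (4.5/12.8)(49 − 63.8) + 18.5 = 13.30
anchor → Form B (Group B): y = (17.5/4.0)(13.30 − 17.0) + 58.6 = 42.4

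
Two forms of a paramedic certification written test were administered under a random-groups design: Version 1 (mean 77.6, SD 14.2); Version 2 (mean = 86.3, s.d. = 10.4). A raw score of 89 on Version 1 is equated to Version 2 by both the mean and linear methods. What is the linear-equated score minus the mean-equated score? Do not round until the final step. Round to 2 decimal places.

-3.05

Mean-equated: 89 + (86.3 − 77.6) = 97.70
Linear-equated: (10.4/14.2)(89 − 77.6) + 86.3 = 94.649
Difference = 94.649 − 97.70 = -3.05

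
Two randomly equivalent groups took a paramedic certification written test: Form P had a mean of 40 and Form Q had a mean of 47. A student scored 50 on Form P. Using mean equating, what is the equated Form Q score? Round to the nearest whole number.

57

Mean equating: y = x + (M_Y − M_X) = 50 + (47 − 40) = 57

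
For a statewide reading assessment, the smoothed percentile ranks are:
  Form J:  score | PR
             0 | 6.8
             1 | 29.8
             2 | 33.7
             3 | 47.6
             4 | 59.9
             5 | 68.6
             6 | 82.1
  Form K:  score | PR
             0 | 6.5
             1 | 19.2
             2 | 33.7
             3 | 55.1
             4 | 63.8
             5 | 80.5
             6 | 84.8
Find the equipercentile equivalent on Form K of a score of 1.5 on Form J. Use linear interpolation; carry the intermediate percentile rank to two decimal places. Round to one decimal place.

1.9

PR of 1.5 on Form J: 29.8 + (1.5 − 1)/(2 − 1) × (33.7 − 29.8) = 31.75
On Form K, PR 31.75 falls between score 1 (PR 19.2) and 2 (PR 33.7).
Interpolate: 1 + (31.75 − 19.2)/(33.7 − 19.2) × (2 − 1) = 1.9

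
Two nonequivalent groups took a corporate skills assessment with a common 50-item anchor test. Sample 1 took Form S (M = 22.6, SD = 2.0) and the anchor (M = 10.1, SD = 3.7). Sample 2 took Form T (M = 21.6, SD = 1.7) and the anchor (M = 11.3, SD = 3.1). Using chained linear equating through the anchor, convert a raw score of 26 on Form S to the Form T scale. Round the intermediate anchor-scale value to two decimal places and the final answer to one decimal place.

24.4

Form S → anchor (Sample 1): v = (3.7/2.0)(26 − 22.6) + 10.1 = 16.39
anchor → Form T (Sample 2): y = (1.7/3.1)(16.39 − 11.3) + 21.6 = 24.4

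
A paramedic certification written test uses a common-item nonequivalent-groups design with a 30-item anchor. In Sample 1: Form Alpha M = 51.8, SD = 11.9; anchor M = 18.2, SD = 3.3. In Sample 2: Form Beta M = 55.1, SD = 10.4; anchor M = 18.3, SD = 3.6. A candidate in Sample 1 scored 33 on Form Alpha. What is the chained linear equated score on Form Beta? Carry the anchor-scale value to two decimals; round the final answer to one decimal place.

39.8

Form Alpha → anchor (Sample 1): v = (3.3/11.9)(33 − 51.8) + 18.2 = 12.99
anchor → Form Beta (Sample 2): y = (10.4/3.6)(12.99 − 18.3) + 55.1 = 39.8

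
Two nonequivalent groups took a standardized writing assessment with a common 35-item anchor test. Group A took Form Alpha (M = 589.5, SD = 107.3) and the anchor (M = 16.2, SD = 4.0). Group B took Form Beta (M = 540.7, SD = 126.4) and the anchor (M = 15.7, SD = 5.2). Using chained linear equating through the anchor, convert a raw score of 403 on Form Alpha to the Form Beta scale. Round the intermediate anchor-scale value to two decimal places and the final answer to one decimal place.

383.9

Form Alpha → anchor (Group A): v = (4.0/107.3)(403 − 589.5) + 16.2 = 9.25
anchor → Form Beta (Group B): y = (126.4/5.2)(9.25 − 15.7) + 540.7 = 383.9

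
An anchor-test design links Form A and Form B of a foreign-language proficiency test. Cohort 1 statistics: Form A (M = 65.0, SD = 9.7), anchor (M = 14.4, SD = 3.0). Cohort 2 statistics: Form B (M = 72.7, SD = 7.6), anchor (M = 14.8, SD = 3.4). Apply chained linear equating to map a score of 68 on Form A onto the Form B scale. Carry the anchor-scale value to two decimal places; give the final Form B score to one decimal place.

73.9

Form A → anchor (Cohort 1): v = (3.0/9.7)(68 − 65.0) + 14.4 = 15.33
anchor → Form B (Cohort 2): y = (7.6/3.4)(15.33 − 14.8) + 72.7 = 73.9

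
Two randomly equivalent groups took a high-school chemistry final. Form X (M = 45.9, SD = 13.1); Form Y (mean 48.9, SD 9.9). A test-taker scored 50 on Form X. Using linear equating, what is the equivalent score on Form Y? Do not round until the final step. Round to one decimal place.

52.0

Linear equating: y = (SD_Y/SD_X)(x − M_X) + M_Y
y = (9.9/13.1)(50 − 45.9) + 48.9
y = 0.755725 × 4.1 + 48.9 = 3.0985 + 48.9 = 52.0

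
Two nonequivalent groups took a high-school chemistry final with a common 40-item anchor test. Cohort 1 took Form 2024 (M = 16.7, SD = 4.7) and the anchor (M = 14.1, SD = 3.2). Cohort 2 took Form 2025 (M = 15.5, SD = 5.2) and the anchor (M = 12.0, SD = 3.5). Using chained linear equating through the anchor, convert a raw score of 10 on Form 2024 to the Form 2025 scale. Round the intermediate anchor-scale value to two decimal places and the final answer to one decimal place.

Form 2024 → anchor (Cohort 1): v = (3.2/4.7)(10 − 16.7) + 14.1 = 9.54
anchor → Form 2025 (Cohort 2): y = (5.2/3.5)(9.54 − 12.0) + 15.5 = 11.8

11.8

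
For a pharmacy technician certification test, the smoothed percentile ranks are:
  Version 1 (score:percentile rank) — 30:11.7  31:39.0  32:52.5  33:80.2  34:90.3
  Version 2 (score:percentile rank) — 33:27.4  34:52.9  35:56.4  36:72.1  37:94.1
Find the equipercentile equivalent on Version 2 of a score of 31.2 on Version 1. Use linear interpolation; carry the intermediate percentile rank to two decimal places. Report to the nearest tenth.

33.6

PR of 31.2 on Version 1: 39.0 + (31.2 − 31)/(32 − 31) × (52.5 − 39.0) = 41.70
On Version 2, PR 41.70 falls between score 33 (PR 27.4) and 34 (PR 52.9).
Interpolate: 33 + (41.70 − 27.4)/(52.9 − 27.4) × (34 − 33) = 33.6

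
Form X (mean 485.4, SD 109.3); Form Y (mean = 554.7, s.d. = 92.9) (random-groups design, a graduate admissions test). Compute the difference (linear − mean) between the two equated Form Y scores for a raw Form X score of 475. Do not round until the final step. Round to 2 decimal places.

Mean-equated: 475 + (554.7 − 485.4) = 544.30
Linear-equated: (92.9/109.3)(475 − 485.4) + 554.7 = 545.860
Difference = 545.860 − 544.30 = 1.56

1.56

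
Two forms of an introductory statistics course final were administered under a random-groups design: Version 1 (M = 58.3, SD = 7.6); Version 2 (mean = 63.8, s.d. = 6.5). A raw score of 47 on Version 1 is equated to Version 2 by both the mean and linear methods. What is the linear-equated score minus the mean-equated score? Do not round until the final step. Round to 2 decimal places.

1.64

Mean-equated: 47 + (63.8 − 58.3) = 52.50
Linear-equated: (6.5/7.6)(47 − 58.3) + 63.8 = 54.136
Difference = 54.136 − 52.50 = 1.64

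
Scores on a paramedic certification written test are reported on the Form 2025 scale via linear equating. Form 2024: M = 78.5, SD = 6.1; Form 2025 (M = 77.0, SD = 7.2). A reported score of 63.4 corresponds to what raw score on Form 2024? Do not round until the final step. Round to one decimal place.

Invert y = (SD_Y/SD_X)(x − M_X) + M_Y:
x = (SD_X/SD_Y)(y − M_Y) + M_X = (6.1/7.2)(63.4 − 77.0) + 78.5
x = 0.847222 × -13.600 + 78.5 = 67.0

67.0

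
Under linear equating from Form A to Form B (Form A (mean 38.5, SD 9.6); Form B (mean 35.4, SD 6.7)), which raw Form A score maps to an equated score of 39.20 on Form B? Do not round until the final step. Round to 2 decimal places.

Invert y = (SD_Y/SD_X)(x − M_X) + M_Y:
x = (SD_X/SD_Y)(y − M_Y) + M_X = (9.6/6.7)(39.20 − 35.4) + 38.5
x = 1.432836 × 3.800 + 38.5 = 43.94

43.94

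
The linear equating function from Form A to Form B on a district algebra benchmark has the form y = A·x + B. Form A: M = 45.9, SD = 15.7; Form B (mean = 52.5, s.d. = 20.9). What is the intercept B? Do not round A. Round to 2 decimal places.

-8.60

A = SD_Y / SD_X = 20.9 / 15.7 = 1.331210
B = M_Y − A·M_X = 52.5 − 1.331210 × 45.9 = -8.60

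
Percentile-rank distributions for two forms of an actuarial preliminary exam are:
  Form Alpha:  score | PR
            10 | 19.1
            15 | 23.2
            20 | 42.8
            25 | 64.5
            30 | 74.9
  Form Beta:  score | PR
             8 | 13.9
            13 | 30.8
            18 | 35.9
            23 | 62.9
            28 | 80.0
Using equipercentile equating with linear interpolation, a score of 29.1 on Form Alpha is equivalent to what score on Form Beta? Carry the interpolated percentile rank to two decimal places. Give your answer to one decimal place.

PR of 29.1 on Form Alpha: 64.5 + (29.1 − 25)/(30 − 25) × (74.9 − 64.5) = 73.03
On Form Beta, PR 73.03 falls between score 23 (PR 62.9) and 28 (PR 80.0).
Interpolate: 23 + (73.03 − 62.9)/(80.0 − 62.9) × (28 − 23) = 26.0

26.0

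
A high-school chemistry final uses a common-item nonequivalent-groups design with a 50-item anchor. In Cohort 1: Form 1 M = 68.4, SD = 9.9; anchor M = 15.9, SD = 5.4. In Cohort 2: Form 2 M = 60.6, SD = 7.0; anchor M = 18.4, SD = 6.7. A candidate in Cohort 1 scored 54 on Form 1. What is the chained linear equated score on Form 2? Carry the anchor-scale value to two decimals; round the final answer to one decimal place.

Form 1 → anchor (Cohort 1): v = (5.4/9.9)(54 − 68.4) + 15.9 = 8.05
anchor → Form 2 (Cohort 2): y = (7.0/6.7)(8.05 − 18.4) + 60.6 = 49.8

49.8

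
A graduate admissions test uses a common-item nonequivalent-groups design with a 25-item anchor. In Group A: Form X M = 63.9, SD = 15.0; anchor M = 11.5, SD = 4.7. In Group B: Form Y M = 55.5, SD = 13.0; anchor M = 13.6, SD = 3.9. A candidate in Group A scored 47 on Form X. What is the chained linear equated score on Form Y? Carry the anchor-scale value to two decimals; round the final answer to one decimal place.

Form X → anchor (Group A): v = (4.7/15.0)(47 − 63.9) + 11.5 = 6.20
anchor → Form Y (Group B): y = (13.0/3.9)(6.20 − 13.6) + 55.5 = 30.8

30.8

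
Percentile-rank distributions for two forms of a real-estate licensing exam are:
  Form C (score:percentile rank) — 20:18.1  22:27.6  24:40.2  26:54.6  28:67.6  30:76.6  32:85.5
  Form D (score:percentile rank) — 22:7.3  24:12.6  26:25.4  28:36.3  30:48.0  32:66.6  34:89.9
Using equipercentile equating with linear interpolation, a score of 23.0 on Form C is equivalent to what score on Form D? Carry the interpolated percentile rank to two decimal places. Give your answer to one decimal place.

PR of 23.0 on Form C: 27.6 + (23.0 − 22)/(24 − 22) × (40.2 − 27.6) = 33.90
On Form D, PR 33.90 falls between score 26 (PR 25.4) and 28 (PR 36.3).
Interpolate: 26 + (33.90 − 25.4)/(36.3 − 25.4) × (28 − 26) = 27.6

27.6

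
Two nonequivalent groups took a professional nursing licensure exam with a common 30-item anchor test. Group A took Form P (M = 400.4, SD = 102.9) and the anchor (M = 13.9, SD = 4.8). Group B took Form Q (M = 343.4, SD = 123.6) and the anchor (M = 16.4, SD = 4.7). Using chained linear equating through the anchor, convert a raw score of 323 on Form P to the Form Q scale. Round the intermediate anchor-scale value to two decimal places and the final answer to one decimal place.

Form P → anchor (Group A): v = (4.8/102.9)(323 − 400.4) + 13.9 = 10.29
anchor → Form Q (Group B): y = (123.6/4.7)(10.29 − 16.4) + 343.4 = 182.7

182.7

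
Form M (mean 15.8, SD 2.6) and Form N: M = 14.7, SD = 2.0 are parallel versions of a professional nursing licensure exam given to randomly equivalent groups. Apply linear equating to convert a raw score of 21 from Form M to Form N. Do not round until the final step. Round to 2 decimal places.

Linear equating: y = (SD_Y/SD_X)(x − M_X) + M_Y
y = (2.0/2.6)(21 − 15.8) + 14.7
y = 0.769231 × 5.2 + 14.7 = 4.0000 + 14.7 = 18.70

18.70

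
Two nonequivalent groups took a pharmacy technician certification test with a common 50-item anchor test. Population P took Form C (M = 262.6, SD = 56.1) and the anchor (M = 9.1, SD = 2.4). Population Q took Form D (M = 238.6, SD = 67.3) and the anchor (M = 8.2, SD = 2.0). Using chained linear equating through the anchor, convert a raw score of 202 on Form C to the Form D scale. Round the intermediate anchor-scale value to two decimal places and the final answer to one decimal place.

Form C → anchor (Population P): v = (2.4/56.1)(202 − 262.6) + 9.1 = 6.51
anchor → Form D (Population Q): y = (67.3/2.0)(6.51 − 8.2) + 238.6 = 181.7

181.7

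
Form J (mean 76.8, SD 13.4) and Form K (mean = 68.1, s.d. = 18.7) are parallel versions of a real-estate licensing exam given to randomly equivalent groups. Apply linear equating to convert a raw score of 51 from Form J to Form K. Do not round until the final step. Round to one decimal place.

Linear equating: y = (SD_Y/SD_X)(x − M_X) + M_Y
y = (18.7/13.4)(51 − 76.8) + 68.1
y = 1.395522 × -25.8 + 68.1 = -36.0045 + 68.1 = 32.1

32.1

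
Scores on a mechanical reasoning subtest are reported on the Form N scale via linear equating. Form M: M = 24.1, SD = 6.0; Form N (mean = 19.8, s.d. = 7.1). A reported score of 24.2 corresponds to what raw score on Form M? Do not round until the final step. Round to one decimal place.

27.8

Invert y = (SD_Y/SD_X)(x − M_X) + M_Y:
x = (SD_X/SD_Y)(y − M_Y) + M_X = (6.0/7.1)(24.2 − 19.8) + 24.1
x = 0.845070 × 4.400 + 24.1 = 27.8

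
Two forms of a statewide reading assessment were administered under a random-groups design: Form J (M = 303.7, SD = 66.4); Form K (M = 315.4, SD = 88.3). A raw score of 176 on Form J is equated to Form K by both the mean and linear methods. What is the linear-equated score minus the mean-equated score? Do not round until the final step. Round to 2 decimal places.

-42.12

Mean-equated: 176 + (315.4 − 303.7) = 187.70
Linear-equated: (88.3/66.4)(176 − 303.7) + 315.4 = 145.582
Difference = 145.582 − 187.70 = -42.12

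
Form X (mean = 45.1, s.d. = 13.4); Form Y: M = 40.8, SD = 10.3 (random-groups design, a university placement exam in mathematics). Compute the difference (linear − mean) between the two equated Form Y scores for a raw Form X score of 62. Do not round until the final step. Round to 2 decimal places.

Mean-equated: 62 + (40.8 − 45.1) = 57.70
Linear-equated: (10.3/13.4)(62 − 45.1) + 40.8 = 53.790
Difference = 53.790 − 57.70 = -3.91

-3.91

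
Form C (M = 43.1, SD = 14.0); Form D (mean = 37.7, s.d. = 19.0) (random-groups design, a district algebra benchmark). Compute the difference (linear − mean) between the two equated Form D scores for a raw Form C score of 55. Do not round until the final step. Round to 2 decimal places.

Mean-equated: 55 + (37.7 − 43.1) = 49.60
Linear-equated: (19.0/14.0)(55 − 43.1) + 37.7 = 53.850
Difference = 53.850 − 49.60 = 4.25

4.25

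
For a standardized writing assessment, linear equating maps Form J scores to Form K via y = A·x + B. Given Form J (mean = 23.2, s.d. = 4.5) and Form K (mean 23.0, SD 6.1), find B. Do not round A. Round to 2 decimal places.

-8.45

A = SD_Y / SD_X = 6.1 / 4.5 = 1.355556
B = M_Y − A·M_X = 23.0 − 1.355556 × 23.2 = -8.45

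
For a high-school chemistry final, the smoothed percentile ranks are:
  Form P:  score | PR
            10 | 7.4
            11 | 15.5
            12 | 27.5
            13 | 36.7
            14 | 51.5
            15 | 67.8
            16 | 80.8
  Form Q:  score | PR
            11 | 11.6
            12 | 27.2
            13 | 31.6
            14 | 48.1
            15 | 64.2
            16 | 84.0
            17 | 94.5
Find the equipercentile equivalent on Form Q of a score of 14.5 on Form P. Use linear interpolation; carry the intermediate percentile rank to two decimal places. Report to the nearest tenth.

14.7

PR of 14.5 on Form P: 51.5 + (14.5 − 14)/(15 − 14) × (67.8 − 51.5) = 59.65
On Form Q, PR 59.65 falls between score 14 (PR 48.1) and 15 (PR 64.2).
Interpolate: 14 + (59.65 − 48.1)/(64.2 − 48.1) × (15 − 14) = 14.7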